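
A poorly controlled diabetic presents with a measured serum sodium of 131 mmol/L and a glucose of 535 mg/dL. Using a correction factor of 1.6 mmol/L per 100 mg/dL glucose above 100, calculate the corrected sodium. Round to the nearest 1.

Corrected Na = measured Na + 1.6 · (glucose − 100)/100
= 131 + 1.6 · (535 − 100)/100
= 131 + 7
= 138 mmol/L

138 mmol/L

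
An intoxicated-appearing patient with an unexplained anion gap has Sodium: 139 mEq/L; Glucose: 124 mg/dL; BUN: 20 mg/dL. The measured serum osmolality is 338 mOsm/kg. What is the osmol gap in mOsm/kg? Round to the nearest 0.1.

Calculated osmolality = 2·Na + glucose/18 + BUN/2.8
= 2·139 + 124/18 + 20/2.8
= 278 + 6.89 + 7.14
= 292.03 mOsm/kg ≈ 292.0 mOsm/kg
Osmolar gap = measured − calculated = 338 − 292.0 = 46.0 mOsm/kg

46.0 mOsm/kg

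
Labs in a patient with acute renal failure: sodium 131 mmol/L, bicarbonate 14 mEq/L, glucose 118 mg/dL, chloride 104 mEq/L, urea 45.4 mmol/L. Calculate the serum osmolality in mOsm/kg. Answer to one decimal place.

314.0 mOsm/kg

Calculated osmolality = 2·Na + glucose/18 + urea
= 2·131 + 118/18 + 45.4
= 262 + 6.56 + 45.40
= 313.96 mOsm/kg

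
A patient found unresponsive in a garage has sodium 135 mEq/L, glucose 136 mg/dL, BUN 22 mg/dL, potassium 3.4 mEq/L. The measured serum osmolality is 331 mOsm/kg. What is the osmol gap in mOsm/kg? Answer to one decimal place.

45.6 mOsm/kg

Calculated osmolality = 2·Na + glucose/18 + BUN/2.8
= 2·135 + 136/18 + 22/2.8
= 270 + 7.56 + 7.86
= 285.42 mOsm/kg ≈ 285.4 mOsm/kg
Osmolar gap = measured − calculated = 331 − 285.4 = 45.6 mOsm/kg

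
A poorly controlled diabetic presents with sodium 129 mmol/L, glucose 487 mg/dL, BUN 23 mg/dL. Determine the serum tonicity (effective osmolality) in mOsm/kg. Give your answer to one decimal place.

Effective osmolality excludes urea (freely permeant across cell membranes):
2·Na + glucose/18
= 2·129 + 487/18
= 258 + 27.06
= 285.06 mOsm/kg

285.1 mOsm/kg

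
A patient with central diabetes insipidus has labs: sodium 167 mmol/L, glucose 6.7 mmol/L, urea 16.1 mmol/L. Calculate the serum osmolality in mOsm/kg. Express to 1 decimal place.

Calculated osmolality = 2·Na + glucose + urea
= 2·167 + 6.7 + 16.1
= 334 + 6.70 + 16.10
= 356.8 mOsm/kg

356.8 mOsm/kg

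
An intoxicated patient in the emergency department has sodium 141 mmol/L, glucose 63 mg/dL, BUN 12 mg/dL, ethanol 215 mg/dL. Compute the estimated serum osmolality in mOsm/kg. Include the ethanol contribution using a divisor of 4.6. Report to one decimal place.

Calculated osmolality = 2·Na + glucose/18 + BUN/2.8 + ethanol/4.6
= 2·141 + 63/18 + 12/2.8 + 215/4.6
= 282 + 3.50 + 4.29 + 46.74
= 336.53 mOsm/kg

336.5 mOsm/kg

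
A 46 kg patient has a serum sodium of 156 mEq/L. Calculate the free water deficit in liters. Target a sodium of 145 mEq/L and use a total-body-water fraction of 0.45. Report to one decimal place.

1.6 L

TBW = 0.45 · 46 = 20.7 L
Free water deficit = TBW · (Na/145 − 1)
= 20.7 · (156/145 − 1)
= 20.7 · 0.0759
= 1.57 L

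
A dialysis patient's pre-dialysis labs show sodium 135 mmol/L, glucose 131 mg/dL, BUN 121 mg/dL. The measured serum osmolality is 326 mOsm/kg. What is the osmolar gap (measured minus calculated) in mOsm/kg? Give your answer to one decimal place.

5.5 mOsm/kg

Calculated osmolality = 2·Na + glucose/18 + BUN/2.8
= 2·135 + 131/18 + 121/2.8
= 270 + 7.28 + 43.21
= 320.49 mOsm/kg ≈ 320.5 mOsm/kg
Osmolar gap = measured − calculated = 326 − 320.5 = 5.5 mOsm/kg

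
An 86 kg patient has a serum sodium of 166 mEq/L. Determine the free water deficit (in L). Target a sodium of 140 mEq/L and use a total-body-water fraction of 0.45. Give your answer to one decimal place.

7.2 L

TBW = 0.45 · 86 = 38.7 L
Free water deficit = TBW · (Na/140 − 1)
= 38.7 · (166/140 − 1)
= 38.7 · 0.1857
= 7.19 L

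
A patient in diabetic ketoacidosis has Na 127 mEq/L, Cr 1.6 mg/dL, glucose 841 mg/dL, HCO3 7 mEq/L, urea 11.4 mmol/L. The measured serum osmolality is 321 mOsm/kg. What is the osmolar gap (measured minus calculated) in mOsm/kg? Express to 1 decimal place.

8.9 mOsm/kg

Calculated osmolality = 2·Na + glucose/18 + urea
= 2·127 + 841/18 + 11.4
= 254 + 46.72 + 11.40
= 312.12 mOsm/kg ≈ 312.1 mOsm/kg
Osmolar gap = measured − calculated = 321 − 312.1 = 8.9 mOsm/kg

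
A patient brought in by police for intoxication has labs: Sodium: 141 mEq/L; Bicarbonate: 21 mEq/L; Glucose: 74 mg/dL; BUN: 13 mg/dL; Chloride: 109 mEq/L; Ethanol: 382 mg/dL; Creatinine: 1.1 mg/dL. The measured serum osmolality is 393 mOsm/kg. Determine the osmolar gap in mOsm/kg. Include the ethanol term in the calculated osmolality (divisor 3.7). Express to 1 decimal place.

Calculated osmolality = 2·Na + glucose/18 + BUN/2.8 + ethanol/3.7
= 2·141 + 74/18 + 13/2.8 + 382/3.7
= 282 + 4.11 + 4.64 + 103.24
= 393.99 mOsm/kg ≈ 394.0 mOsm/kg
Osmolar gap = measured − calculated = 393 − 394.0 = -1.0 mOsm/kg

-1.0 mOsm/kg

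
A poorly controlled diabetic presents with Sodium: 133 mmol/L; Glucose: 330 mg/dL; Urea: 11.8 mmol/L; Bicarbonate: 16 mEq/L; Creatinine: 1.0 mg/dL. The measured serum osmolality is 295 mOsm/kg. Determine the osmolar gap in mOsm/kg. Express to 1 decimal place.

-1.1 mOsm/kg

Calculated osmolality = 2·Na + glucose/18 + urea
= 2·133 + 330/18 + 11.8
= 266 + 18.33 + 11.80
= 296.13 mOsm/kg ≈ 296.1 mOsm/kg
Osmolar gap = measured − calculated = 295 − 296.1 = -1.1 mOsm/kg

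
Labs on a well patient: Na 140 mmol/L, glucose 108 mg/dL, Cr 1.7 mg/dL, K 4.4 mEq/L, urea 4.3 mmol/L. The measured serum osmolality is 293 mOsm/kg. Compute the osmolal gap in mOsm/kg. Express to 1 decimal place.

Calculated osmolality = 2·Na + glucose/18 + urea
= 2·140 + 108/18 + 4.3
= 280 + 6 + 4.30
= 290.3 mOsm/kg ≈ 290.3 mOsm/kg
Osmolar gap = measured − calculated = 293 − 290.3 = 2.7 mOsm/kg

2.7 mOsm/kg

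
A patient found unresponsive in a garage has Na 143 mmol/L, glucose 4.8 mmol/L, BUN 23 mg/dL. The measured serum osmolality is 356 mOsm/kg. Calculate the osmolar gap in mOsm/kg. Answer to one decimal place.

57.0 mOsm/kg

Calculated osmolality = 2·Na + glucose + BUN/2.8
= 2·143 + 4.8 + 23/2.8
= 286 + 4.80 + 8.21
= 299.01 mOsm/kg ≈ 299.0 mOsm/kg
Osmolar gap = measured − calculated = 356 − 299.0 = 57.0 mOsm/kg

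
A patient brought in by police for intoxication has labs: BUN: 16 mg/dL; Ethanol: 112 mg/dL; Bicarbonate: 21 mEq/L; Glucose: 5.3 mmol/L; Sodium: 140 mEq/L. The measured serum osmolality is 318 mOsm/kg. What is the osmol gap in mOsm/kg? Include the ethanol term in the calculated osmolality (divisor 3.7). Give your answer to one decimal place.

-3.3 mOsm/kg

Calculated osmolality = 2·Na + glucose + BUN/2.8 + ethanol/3.7
= 2·140 + 5.3 + 16/2.8 + 112/3.7
= 280 + 5.30 + 5.71 + 30.27
= 321.28 mOsm/kg ≈ 321.3 mOsm/kg
Osmolar gap = measured − calculated = 318 − 321.3 = -3.3 mOsm/kg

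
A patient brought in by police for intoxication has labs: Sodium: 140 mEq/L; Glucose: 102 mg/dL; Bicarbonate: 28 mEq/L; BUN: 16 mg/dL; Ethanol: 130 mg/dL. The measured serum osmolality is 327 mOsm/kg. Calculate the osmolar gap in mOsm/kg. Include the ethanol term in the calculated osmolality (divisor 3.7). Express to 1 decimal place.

0.5 mOsm/kg

Calculated osmolality = 2·Na + glucose/18 + BUN/2.8 + ethanol/3.7
= 2·140 + 102/18 + 16/2.8 + 130/3.7
= 280 + 5.67 + 5.71 + 35.14
= 326.52 mOsm/kg ≈ 326.5 mOsm/kg
Osmolar gap = measured − calculated = 327 − 326.5 = 0.5 mOsm/kg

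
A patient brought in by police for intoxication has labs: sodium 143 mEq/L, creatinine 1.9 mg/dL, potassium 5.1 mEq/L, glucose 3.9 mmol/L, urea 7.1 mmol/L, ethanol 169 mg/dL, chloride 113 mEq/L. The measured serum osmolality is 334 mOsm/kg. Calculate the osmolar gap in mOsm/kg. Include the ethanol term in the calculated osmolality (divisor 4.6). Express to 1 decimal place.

Calculated osmolality = 2·Na + glucose + urea + ethanol/4.6
= 2·143 + 3.9 + 7.1 + 169/4.6
= 286 + 3.90 + 7.10 + 36.74
= 333.74 mOsm/kg ≈ 333.7 mOsm/kg
Osmolar gap = measured − calculated = 334 − 333.7 = 0.3 mOsm/kg

0.3 mOsm/kg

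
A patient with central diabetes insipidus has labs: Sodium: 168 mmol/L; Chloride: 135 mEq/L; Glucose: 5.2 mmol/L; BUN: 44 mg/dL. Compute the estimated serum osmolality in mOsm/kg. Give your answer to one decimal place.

Calculated osmolality = 2·Na + glucose + BUN/2.8
= 2·168 + 5.2 + 44/2.8
= 336 + 5.20 + 15.71
= 356.91 mOsm/kg

356.9 mOsm/kg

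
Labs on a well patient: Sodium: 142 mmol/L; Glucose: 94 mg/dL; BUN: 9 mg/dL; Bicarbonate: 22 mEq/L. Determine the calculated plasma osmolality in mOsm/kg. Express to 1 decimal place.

Calculated osmolality = 2·Na + glucose/18 + BUN/2.8
= 2·142 + 94/18 + 9/2.8
= 284 + 5.22 + 3.21
= 292.43 mOsm/kg

292.4 mOsm/kg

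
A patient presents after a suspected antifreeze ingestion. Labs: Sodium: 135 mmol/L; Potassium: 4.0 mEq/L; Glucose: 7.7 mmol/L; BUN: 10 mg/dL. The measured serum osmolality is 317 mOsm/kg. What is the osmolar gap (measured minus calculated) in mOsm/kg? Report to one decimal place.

35.7 mOsm/kg

Calculated osmolality = 2·Na + glucose + BUN/2.8
= 2·135 + 7.7 + 10/2.8
= 270 + 7.70 + 3.57
= 281.27 mOsm/kg ≈ 281.3 mOsm/kg
Osmolar gap = measured − calculated = 317 − 281.3 = 35.7 mOsm/kg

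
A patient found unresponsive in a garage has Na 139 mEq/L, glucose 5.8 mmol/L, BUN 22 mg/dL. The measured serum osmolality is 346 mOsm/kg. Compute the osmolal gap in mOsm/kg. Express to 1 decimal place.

Calculated osmolality = 2·Na + glucose + BUN/2.8
= 2·139 + 5.8 + 22/2.8
= 278 + 5.80 + 7.86
= 291.66 mOsm/kg ≈ 291.7 mOsm/kg
Osmolar gap = measured − calculated = 346 − 291.7 = 54.3 mOsm/kg

54.3 mOsm/kg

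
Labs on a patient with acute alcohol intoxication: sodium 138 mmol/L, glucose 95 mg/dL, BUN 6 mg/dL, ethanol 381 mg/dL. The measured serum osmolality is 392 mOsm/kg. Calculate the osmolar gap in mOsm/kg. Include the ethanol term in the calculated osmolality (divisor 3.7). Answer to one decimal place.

Calculated osmolality = 2·Na + glucose/18 + BUN/2.8 + ethanol/3.7
= 2·138 + 95/18 + 6/2.8 + 381/3.7
= 276 + 5.28 + 2.14 + 102.97
= 386.39 mOsm/kg ≈ 386.4 mOsm/kg
Osmolar gap = measured − calculated = 392 − 386.4 = 5.6 mOsm/kg

5.6 mOsm/kg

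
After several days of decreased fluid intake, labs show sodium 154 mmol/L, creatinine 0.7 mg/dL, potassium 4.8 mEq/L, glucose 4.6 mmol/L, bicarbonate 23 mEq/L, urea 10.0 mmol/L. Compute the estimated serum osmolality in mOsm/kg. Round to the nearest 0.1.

322.6 mOsm/kg

Calculated osmolality = 2·Na + glucose + urea
= 2·154 + 4.6 + 10
= 308 + 4.60 + 10
= 322.6 mOsm/kg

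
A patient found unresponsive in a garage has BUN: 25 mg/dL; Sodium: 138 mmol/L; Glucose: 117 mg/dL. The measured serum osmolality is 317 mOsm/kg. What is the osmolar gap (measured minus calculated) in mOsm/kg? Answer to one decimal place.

25.6 mOsm/kg

Calculated osmolality = 2·Na + glucose/18 + BUN/2.8
= 2·138 + 117/18 + 25/2.8
= 276 + 6.50 + 8.93
= 291.43 mOsm/kg ≈ 291.4 mOsm/kg
Osmolar gap = measured − calculated = 317 − 291.4 = 25.6 mOsm/kg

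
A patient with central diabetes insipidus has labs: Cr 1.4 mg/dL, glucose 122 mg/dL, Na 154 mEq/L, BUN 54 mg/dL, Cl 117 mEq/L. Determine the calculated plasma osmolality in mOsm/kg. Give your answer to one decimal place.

Calculated osmolality = 2·Na + glucose/18 + BUN/2.8
= 2·154 + 122/18 + 54/2.8
= 308 + 6.78 + 19.29
= 334.07 mOsm/kg

334.1 mOsm/kg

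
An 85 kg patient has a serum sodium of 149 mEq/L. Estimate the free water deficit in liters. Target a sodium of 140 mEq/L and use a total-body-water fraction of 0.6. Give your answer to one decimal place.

TBW = 0.6 · 85 = 51 L
Free water deficit = TBW · (Na/140 − 1)
= 51 · (149/140 − 1)
= 51 · 0.0643
= 3.28 L

3.3 L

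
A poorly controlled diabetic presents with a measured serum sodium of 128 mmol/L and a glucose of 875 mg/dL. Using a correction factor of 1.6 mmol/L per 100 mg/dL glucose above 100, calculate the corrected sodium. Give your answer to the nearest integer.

140 mmol/L

Corrected Na = measured Na + 1.6 · (glucose − 100)/100
= 128 + 1.6 · (875 − 100)/100
= 128 + 12.4
= 140.4 mmol/L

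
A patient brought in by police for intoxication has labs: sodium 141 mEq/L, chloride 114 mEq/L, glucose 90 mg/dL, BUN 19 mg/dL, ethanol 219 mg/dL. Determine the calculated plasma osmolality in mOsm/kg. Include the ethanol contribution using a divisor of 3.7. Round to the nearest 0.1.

Calculated osmolality = 2·Na + glucose/18 + BUN/2.8 + ethanol/3.7
= 2·141 + 90/18 + 19/2.8 + 219/3.7
= 282 + 5 + 6.79 + 59.19
= 352.98 mOsm/kg

353.0 mOsm/kg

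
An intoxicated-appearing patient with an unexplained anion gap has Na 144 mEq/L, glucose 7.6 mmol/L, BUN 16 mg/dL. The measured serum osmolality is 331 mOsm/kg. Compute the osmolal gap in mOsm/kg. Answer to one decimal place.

29.7 mOsm/kg

Calculated osmolality = 2·Na + glucose + BUN/2.8
= 2·144 + 7.6 + 16/2.8
= 288 + 7.60 + 5.71
= 301.31 mOsm/kg ≈ 301.3 mOsm/kg
Osmolar gap = measured − calculated = 331 − 301.3 = 29.7 mOsm/kg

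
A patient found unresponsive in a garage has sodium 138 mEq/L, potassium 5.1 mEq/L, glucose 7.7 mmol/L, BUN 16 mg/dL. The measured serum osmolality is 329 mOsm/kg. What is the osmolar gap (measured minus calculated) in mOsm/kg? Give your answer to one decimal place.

39.6 mOsm/kg

Calculated osmolality = 2·Na + glucose + BUN/2.8
= 2·138 + 7.7 + 16/2.8
= 276 + 7.70 + 5.71
= 289.41 mOsm/kg ≈ 289.4 mOsm/kg
Osmolar gap = measured − calculated = 329 − 289.4 = 39.6 mOsm/kg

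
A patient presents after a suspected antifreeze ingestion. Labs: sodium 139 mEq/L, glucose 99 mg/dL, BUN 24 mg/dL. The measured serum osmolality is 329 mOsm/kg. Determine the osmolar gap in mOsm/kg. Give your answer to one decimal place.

Calculated osmolality = 2·Na + glucose/18 + BUN/2.8
= 2·139 + 99/18 + 24/2.8
= 278 + 5.50 + 8.57
= 292.07 mOsm/kg ≈ 292.1 mOsm/kg
Osmolar gap = measured − calculated = 329 − 292.1 = 36.9 mOsm/kg

36.9 mOsm/kg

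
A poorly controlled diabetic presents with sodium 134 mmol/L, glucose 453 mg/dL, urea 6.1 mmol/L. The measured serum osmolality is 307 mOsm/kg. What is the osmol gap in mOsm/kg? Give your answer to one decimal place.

Calculated osmolality = 2·Na + glucose/18 + urea
= 2·134 + 453/18 + 6.1
= 268 + 25.17 + 6.10
= 299.27 mOsm/kg ≈ 299.3 mOsm/kg
Osmolar gap = measured − calculated = 307 − 299.3 = 7.7 mOsm/kg

7.7 mOsm/kg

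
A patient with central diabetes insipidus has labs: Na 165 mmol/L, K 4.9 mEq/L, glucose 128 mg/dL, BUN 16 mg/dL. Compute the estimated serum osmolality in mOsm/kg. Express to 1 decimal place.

342.8 mOsm/kg

Calculated osmolality = 2·Na + glucose/18 + BUN/2.8
= 2·165 + 128/18 + 16/2.8
= 330 + 7.11 + 5.71
= 342.82 mOsm/kg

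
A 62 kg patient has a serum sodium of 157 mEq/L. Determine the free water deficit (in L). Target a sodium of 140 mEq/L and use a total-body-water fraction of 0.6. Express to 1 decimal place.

4.5 L

TBW = 0.6 · 62 = 37.2 L
Free water deficit = TBW · (Na/140 − 1)
= 37.2 · (157/140 − 1)
= 37.2 · 0.1214
= 4.52 L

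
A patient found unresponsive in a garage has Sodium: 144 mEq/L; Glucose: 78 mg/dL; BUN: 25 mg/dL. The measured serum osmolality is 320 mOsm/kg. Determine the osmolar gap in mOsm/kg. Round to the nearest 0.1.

18.7 mOsm/kg

Calculated osmolality = 2·Na + glucose/18 + BUN/2.8
= 2·144 + 78/18 + 25/2.8
= 288 + 4.33 + 8.93
= 301.26 mOsm/kg ≈ 301.3 mOsm/kg
Osmolar gap = measured − calculated = 320 − 301.3 = 18.7 mOsm/kg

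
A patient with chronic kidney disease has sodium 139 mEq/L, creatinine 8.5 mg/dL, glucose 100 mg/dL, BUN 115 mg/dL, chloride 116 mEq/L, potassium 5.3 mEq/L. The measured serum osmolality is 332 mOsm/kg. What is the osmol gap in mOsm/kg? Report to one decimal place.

7.4 mOsm/kg

Calculated osmolality = 2·Na + glucose/18 + BUN/2.8
= 2·139 + 100/18 + 115/2.8
= 278 + 5.56 + 41.07
= 324.63 mOsm/kg ≈ 324.6 mOsm/kg
Osmolar gap = measured − calculated = 332 − 324.6 = 7.4 mOsm/kg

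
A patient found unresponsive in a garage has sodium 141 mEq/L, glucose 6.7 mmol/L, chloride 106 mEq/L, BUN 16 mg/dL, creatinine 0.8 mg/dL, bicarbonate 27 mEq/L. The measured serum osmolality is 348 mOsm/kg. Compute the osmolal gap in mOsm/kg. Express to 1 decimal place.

Calculated osmolality = 2·Na + glucose + BUN/2.8
= 2·141 + 6.7 + 16/2.8
= 282 + 6.70 + 5.71
= 294.41 mOsm/kg ≈ 294.4 mOsm/kg
Osmolar gap = measured − calculated = 348 − 294.4 = 53.6 mOsm/kg

53.6 mOsm/kg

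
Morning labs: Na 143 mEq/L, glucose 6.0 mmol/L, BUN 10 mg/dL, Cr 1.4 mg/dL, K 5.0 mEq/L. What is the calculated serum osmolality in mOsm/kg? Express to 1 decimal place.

Calculated osmolality = 2·Na + glucose + BUN/2.8
= 2·143 + 6 + 10/2.8
= 286 + 6 + 3.57
= 295.57 mOsm/kg

295.6 mOsm/kg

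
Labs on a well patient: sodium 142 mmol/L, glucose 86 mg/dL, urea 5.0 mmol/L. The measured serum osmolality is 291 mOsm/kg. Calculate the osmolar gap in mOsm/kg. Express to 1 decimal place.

Calculated osmolality = 2·Na + glucose/18 + urea
= 2·142 + 86/18 + 5
= 284 + 4.78 + 5
= 293.78 mOsm/kg ≈ 293.8 mOsm/kg
Osmolar gap = measured − calculated = 291 − 293.8 = -2.8 mOsm/kg

-2.8 mOsm/kg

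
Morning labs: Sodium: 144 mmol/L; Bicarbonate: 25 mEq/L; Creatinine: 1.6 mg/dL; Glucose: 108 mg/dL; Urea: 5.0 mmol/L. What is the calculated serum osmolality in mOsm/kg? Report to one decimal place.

299.0 mOsm/kg

Calculated osmolality = 2·Na + glucose/18 + urea
= 2·144 + 108/18 + 5
= 288 + 6 + 5
= 299 mOsm/kg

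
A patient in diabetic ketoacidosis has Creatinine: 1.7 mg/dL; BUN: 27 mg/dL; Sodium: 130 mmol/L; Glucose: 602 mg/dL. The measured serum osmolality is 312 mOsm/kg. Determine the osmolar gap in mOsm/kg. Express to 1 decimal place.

8.9 mOsm/kg

Calculated osmolality = 2·Na + glucose/18 + BUN/2.8
= 2·130 + 602/18 + 27/2.8
= 260 + 33.44 + 9.64
= 303.08 mOsm/kg ≈ 303.1 mOsm/kg
Osmolar gap = measured − calculated = 312 − 303.1 = 8.9 mOsm/kg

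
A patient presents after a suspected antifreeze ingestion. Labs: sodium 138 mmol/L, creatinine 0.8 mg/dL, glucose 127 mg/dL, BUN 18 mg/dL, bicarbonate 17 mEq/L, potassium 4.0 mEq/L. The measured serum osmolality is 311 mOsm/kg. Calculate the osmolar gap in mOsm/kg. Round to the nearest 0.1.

Calculated osmolality = 2·Na + glucose/18 + BUN/2.8
= 2·138 + 127/18 + 18/2.8
= 276 + 7.06 + 6.43
= 289.49 mOsm/kg ≈ 289.5 mOsm/kg
Osmolar gap = measured − calculated = 311 − 289.5 = 21.5 mOsm/kg

21.5 mOsm/kg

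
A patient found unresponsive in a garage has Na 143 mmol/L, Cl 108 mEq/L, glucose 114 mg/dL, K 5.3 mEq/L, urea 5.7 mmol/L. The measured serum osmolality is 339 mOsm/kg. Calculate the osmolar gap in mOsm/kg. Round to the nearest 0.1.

Calculated osmolality = 2·Na + glucose/18 + urea
= 2·143 + 114/18 + 5.7
= 286 + 6.33 + 5.70
= 298.03 mOsm/kg ≈ 298.0 mOsm/kg
Osmolar gap = measured − calculated = 339 − 298.0 = 41.0 mOsm/kg

41.0 mOsm/kg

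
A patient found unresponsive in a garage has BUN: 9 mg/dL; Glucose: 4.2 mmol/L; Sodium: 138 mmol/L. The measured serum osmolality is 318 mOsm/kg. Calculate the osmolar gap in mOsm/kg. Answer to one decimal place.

Calculated osmolality = 2·Na + glucose + BUN/2.8
= 2·138 + 4.2 + 9/2.8
= 276 + 4.20 + 3.21
= 283.41 mOsm/kg ≈ 283.4 mOsm/kg
Osmolar gap = measured − calculated = 318 − 283.4 = 34.6 mOsm/kg

34.6 mOsm/kg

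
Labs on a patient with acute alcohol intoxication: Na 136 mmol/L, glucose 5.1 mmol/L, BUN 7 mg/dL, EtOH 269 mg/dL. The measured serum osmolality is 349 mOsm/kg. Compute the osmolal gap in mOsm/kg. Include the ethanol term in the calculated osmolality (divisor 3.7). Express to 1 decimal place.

-3.3 mOsm/kg

Calculated osmolality = 2·Na + glucose + BUN/2.8 + ethanol/3.7
= 2·136 + 5.1 + 7/2.8 + 269/3.7
= 272 + 5.10 + 2.50 + 72.70
= 352.3 mOsm/kg ≈ 352.3 mOsm/kg
Osmolar gap = measured − calculated = 349 − 352.3 = -3.3 mOsm/kg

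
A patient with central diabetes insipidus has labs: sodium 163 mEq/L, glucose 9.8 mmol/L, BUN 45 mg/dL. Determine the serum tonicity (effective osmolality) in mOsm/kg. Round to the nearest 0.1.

335.8 mOsm/kg

Effective osmolality excludes urea (freely permeant across cell membranes):
2·Na + glucose
= 2·163 + 9.8
= 326 + 9.8
= 335.8 mOsm/kg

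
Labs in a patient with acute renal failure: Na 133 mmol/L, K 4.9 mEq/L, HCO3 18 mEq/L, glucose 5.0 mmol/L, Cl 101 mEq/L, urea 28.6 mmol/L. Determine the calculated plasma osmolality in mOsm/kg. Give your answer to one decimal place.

299.6 mOsm/kg

Calculated osmolality = 2·Na + glucose + urea
= 2·133 + 5 + 28.6
= 266 + 5 + 28.60
= 299.6 mOsm/kg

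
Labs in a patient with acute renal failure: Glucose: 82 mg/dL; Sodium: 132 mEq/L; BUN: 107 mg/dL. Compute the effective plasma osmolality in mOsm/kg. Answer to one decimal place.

268.6 mOsm/kg

Effective osmolality excludes urea (freely permeant across cell membranes):
2·Na + glucose/18
= 2·132 + 82/18
= 264 + 4.56
= 268.56 mOsm/kg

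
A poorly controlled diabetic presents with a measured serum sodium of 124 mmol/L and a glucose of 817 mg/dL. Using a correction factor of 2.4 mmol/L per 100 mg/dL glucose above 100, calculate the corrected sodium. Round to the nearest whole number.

141 mmol/L

Corrected Na = measured Na + 2.4 · (glucose − 100)/100
= 124 + 2.4 · (817 − 100)/100
= 124 + 17.2
= 141.2 mmol/L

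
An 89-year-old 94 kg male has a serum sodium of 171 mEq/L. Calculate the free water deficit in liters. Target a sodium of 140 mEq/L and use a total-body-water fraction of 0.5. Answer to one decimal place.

TBW = 0.5 · 94 = 47 L
Free water deficit = TBW · (Na/140 − 1)
= 47 · (171/140 − 1)
= 47 · 0.2214
= 10.41 L

10.4 L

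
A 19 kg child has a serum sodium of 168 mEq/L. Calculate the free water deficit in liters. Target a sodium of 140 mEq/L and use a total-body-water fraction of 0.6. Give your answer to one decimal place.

TBW = 0.6 · 19 = 11.4 L
Free water deficit = TBW · (Na/140 − 1)
= 11.4 · (168/140 − 1)
= 11.4 · 0.2
= 2.28 L

2.3 L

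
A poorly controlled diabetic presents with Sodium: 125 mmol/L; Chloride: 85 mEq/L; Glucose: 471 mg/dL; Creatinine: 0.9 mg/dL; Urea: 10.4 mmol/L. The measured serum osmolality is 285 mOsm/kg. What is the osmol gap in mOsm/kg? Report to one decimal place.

-1.6 mOsm/kg

Calculated osmolality = 2·Na + glucose/18 + urea
= 2·125 + 471/18 + 10.4
= 250 + 26.17 + 10.40
= 286.57 mOsm/kg ≈ 286.6 mOsm/kg
Osmolar gap = measured − calculated = 285 − 286.6 = -1.6 mOsm/kg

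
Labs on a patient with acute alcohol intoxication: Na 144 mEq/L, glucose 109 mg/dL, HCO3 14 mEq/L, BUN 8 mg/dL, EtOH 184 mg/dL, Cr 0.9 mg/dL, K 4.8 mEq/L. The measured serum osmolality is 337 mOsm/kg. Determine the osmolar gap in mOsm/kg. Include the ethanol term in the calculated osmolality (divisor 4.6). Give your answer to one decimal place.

Calculated osmolality = 2·Na + glucose/18 + BUN/2.8 + ethanol/4.6
= 2·144 + 109/18 + 8/2.8 + 184/4.6
= 288 + 6.06 + 2.86 + 40
= 336.92 mOsm/kg ≈ 336.9 mOsm/kg
Osmolar gap = measured − calculated = 337 − 336.9 = 0.1 mOsm/kg

0.1 mOsm/kg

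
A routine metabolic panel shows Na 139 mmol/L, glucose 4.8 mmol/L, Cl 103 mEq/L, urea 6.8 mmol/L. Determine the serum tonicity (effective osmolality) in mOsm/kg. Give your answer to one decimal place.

282.8 mOsm/kg

Effective osmolality excludes urea (freely permeant across cell membranes):
2·Na + glucose
= 2·139 + 4.8
= 278 + 4.8
= 282.8 mOsm/kg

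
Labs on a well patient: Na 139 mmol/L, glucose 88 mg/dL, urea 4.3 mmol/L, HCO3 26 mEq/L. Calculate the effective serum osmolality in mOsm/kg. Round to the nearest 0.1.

Effective osmolality excludes urea (freely permeant across cell membranes):
2·Na + glucose/18
= 2·139 + 88/18
= 278 + 4.89
= 282.89 mOsm/kg

282.9 mOsm/kg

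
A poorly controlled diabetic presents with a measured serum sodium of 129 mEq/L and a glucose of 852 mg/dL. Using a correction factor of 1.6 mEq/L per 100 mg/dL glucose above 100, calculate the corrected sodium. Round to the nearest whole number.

Corrected Na = measured Na + 1.6 · (glucose − 100)/100
= 129 + 1.6 · (852 − 100)/100
= 129 + 12
= 141 mEq/L

141 mEq/L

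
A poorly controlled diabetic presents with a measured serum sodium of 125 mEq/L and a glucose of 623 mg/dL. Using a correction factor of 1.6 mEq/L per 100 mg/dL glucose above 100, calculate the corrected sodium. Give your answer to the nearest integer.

133 mEq/L

Corrected Na = measured Na + 1.6 · (glucose − 100)/100
= 125 + 1.6 · (623 − 100)/100
= 125 + 8.4
= 133.4 mEq/L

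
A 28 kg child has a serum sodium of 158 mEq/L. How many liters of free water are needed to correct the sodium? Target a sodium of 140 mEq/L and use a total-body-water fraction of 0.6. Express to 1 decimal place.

2.2 L

TBW = 0.6 · 28 = 16.8 L
Free water deficit = TBW · (Na/140 − 1)
= 16.8 · (158/140 − 1)
= 16.8 · 0.1286
= 2.16 L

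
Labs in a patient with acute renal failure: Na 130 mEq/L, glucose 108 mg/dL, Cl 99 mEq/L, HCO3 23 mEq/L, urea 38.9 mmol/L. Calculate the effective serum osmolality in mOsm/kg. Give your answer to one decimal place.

Effective osmolality excludes urea (freely permeant across cell membranes):
2·Na + glucose/18
= 2·130 + 108/18
= 260 + 6
= 266 mOsm/kg

266.0 mOsm/kg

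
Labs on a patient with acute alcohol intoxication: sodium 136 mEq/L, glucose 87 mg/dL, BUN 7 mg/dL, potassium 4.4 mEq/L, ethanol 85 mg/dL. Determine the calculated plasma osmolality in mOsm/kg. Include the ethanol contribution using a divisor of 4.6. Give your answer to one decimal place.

297.8 mOsm/kg

Calculated osmolality = 2·Na + glucose/18 + BUN/2.8 + ethanol/4.6
= 2·136 + 87/18 + 7/2.8 + 85/4.6
= 272 + 4.83 + 2.50 + 18.48
= 297.81 mOsm/kg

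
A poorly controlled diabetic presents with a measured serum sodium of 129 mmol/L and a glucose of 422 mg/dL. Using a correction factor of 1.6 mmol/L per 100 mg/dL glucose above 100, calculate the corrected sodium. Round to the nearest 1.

Corrected Na = measured Na + 1.6 · (glucose − 100)/100
= 129 + 1.6 · (422 − 100)/100
= 129 + 5.2
= 134.2 mmol/L

134 mmol/L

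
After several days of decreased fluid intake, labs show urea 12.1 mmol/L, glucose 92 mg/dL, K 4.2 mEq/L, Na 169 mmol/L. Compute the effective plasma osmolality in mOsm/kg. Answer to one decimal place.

Effective osmolality excludes urea (freely permeant across cell membranes):
2·Na + glucose/18
= 2·169 + 92/18
= 338 + 5.11
= 343.11 mOsm/kg

343.1 mOsm/kg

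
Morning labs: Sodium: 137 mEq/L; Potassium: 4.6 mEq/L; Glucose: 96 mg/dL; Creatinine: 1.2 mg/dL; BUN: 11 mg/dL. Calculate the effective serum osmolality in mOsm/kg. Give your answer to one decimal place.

Effective osmolality excludes urea (freely permeant across cell membranes):
2·Na + glucose/18
= 2·137 + 96/18
= 274 + 5.33
= 279.33 mOsm/kg

279.3 mOsm/kg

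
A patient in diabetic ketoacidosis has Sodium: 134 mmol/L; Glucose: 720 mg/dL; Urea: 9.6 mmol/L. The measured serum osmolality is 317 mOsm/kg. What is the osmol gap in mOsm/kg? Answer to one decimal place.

-0.6 mOsm/kg

Calculated osmolality = 2·Na + glucose/18 + urea
= 2·134 + 720/18 + 9.6
= 268 + 40 + 9.60
= 317.6 mOsm/kg ≈ 317.6 mOsm/kg
Osmolar gap = measured − calculated = 317 − 317.6 = -0.6 mOsm/kg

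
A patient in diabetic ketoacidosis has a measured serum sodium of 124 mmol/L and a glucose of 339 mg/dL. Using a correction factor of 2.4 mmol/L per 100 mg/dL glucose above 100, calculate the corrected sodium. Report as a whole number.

Corrected Na = measured Na + 2.4 · (glucose − 100)/100
= 124 + 2.4 · (339 − 100)/100
= 124 + 5.7
= 129.7 mmol/L

130 mmol/L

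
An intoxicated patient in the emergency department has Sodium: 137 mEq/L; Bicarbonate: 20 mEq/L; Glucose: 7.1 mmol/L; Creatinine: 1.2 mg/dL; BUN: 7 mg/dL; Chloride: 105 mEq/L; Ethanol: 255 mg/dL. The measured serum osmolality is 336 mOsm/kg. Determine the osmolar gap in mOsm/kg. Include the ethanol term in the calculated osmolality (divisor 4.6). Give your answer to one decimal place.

Calculated osmolality = 2·Na + glucose + BUN/2.8 + ethanol/4.6
= 2·137 + 7.1 + 7/2.8 + 255/4.6
= 274 + 7.10 + 2.50 + 55.43
= 339.03 mOsm/kg ≈ 339.0 mOsm/kg
Osmolar gap = measured − calculated = 336 − 339.0 = -3.0 mOsm/kg

-3.0 mOsm/kg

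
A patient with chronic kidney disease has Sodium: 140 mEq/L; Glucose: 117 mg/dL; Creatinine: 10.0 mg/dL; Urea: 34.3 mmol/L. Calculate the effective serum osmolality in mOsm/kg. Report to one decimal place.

Effective osmolality excludes urea (freely permeant across cell membranes):
2·Na + glucose/18
= 2·140 + 117/18
= 280 + 6.5
= 286.5 mOsm/kg

286.5 mOsm/kg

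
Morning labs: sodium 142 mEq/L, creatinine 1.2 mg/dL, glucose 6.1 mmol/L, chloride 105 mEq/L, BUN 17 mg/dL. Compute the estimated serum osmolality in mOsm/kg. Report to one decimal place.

Calculated osmolality = 2·Na + glucose + BUN/2.8
= 2·142 + 6.1 + 17/2.8
= 284 + 6.10 + 6.07
= 296.17 mOsm/kg

296.2 mOsm/kg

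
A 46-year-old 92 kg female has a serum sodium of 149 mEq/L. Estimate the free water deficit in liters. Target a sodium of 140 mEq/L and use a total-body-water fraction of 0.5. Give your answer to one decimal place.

3.0 L

TBW = 0.5 · 92 = 46 L
Free water deficit = TBW · (Na/140 − 1)
= 46 · (149/140 − 1)
= 46 · 0.0643
= 2.96 L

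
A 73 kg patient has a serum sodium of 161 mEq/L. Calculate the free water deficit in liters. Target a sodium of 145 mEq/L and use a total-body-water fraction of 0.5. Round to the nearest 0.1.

4.0 L

TBW = 0.5 · 73 = 36.5 L
Free water deficit = TBW · (Na/145 − 1)
= 36.5 · (161/145 − 1)
= 36.5 · 0.1103
= 4.03 L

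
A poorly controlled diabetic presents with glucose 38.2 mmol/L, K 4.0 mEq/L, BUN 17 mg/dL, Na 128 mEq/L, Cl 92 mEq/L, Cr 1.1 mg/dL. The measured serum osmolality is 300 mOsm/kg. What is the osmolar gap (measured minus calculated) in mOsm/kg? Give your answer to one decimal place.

Calculated osmolality = 2·Na + glucose + BUN/2.8
= 2·128 + 38.2 + 17/2.8
= 256 + 38.20 + 6.07
= 300.27 mOsm/kg ≈ 300.3 mOsm/kg
Osmolar gap = measured − calculated = 300 − 300.3 = -0.3 mOsm/kg

-0.3 mOsm/kg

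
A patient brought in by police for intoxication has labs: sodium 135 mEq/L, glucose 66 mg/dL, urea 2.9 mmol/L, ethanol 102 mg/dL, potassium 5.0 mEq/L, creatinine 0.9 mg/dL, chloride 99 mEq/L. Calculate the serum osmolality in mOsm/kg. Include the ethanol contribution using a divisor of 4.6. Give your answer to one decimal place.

298.7 mOsm/kg

Calculated osmolality = 2·Na + glucose/18 + urea + ethanol/4.6
= 2·135 + 66/18 + 2.9 + 102/4.6
= 270 + 3.67 + 2.90 + 22.17
= 298.74 mOsm/kg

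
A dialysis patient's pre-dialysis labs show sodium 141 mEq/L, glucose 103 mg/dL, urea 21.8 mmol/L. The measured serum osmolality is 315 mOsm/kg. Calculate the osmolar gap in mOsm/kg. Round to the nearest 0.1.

Calculated osmolality = 2·Na + glucose/18 + urea
= 2·141 + 103/18 + 21.8
= 282 + 5.72 + 21.80
= 309.52 mOsm/kg ≈ 309.5 mOsm/kg
Osmolar gap = measured − calculated = 315 − 309.5 = 5.5 mOsm/kg

5.5 mOsm/kg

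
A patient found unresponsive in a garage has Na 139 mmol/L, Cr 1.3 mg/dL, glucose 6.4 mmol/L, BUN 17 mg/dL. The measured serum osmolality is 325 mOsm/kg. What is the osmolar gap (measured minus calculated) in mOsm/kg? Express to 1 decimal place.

34.5 mOsm/kg

Calculated osmolality = 2·Na + glucose + BUN/2.8
= 2·139 + 6.4 + 17/2.8
= 278 + 6.40 + 6.07
= 290.47 mOsm/kg ≈ 290.5 mOsm/kg
Osmolar gap = measured − calculated = 325 − 290.5 = 34.5 mOsm/kg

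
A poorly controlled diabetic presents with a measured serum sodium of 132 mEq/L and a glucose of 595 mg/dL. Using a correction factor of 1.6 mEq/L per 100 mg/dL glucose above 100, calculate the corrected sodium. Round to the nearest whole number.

Corrected Na = measured Na + 1.6 · (glucose − 100)/100
= 132 + 1.6 · (595 − 100)/100
= 132 + 7.9
= 139.9 mEq/L

140 mEq/L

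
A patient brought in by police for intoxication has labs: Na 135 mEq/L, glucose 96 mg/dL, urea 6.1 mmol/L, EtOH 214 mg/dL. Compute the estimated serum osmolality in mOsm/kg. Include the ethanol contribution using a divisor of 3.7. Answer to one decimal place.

339.3 mOsm/kg

Calculated osmolality = 2·Na + glucose/18 + urea + ethanol/3.7
= 2·135 + 96/18 + 6.1 + 214/3.7
= 270 + 5.33 + 6.10 + 57.84
= 339.27 mOsm/kg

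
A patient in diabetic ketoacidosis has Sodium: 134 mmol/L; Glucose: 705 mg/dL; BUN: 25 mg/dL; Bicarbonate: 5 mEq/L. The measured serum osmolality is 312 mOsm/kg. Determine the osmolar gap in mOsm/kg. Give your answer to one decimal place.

-4.1 mOsm/kg

Calculated osmolality = 2·Na + glucose/18 + BUN/2.8
= 2·134 + 705/18 + 25/2.8
= 268 + 39.17 + 8.93
= 316.1 mOsm/kg ≈ 316.1 mOsm/kg
Osmolar gap = measured − calculated = 312 − 316.1 = -4.1 mOsm/kg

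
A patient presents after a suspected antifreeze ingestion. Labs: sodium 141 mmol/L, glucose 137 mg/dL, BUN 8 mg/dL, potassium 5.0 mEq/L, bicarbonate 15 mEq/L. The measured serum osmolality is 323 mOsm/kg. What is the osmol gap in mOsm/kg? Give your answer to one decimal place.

Calculated osmolality = 2·Na + glucose/18 + BUN/2.8
= 2·141 + 137/18 + 8/2.8
= 282 + 7.61 + 2.86
= 292.47 mOsm/kg ≈ 292.5 mOsm/kg
Osmolar gap = measured − calculated = 323 − 292.5 = 30.5 mOsm/kg

30.5 mOsm/kg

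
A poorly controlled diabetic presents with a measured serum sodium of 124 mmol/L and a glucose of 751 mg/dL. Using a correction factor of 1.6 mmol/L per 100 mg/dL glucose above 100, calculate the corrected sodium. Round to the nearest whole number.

Corrected Na = measured Na + 1.6 · (glucose − 100)/100
= 124 + 1.6 · (751 − 100)/100
= 124 + 10.4
= 134.4 mmol/L

134 mmol/L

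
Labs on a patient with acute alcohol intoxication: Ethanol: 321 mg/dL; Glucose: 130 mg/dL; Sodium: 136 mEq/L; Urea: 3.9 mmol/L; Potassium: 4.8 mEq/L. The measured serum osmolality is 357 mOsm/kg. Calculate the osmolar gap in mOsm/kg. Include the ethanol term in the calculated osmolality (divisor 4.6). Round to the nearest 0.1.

4.1 mOsm/kg

Calculated osmolality = 2·Na + glucose/18 + urea + ethanol/4.6
= 2·136 + 130/18 + 3.9 + 321/4.6
= 272 + 7.22 + 3.90 + 69.78
= 352.9 mOsm/kg ≈ 352.9 mOsm/kg
Osmolar gap = measured − calculated = 357 − 352.9 = 4.1 mOsm/kg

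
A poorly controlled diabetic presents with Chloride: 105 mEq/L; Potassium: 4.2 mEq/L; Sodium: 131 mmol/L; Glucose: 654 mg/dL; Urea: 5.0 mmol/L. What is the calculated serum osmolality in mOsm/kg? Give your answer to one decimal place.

Calculated osmolality = 2·Na + glucose/18 + urea
= 2·131 + 654/18 + 5
= 262 + 36.33 + 5
= 303.33 mOsm/kg

303.3 mOsm/kg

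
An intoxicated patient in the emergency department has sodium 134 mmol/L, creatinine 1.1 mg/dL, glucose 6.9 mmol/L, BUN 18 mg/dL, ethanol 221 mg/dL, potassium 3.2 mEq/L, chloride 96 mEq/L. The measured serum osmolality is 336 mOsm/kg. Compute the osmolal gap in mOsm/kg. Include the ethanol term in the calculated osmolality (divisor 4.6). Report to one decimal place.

Calculated osmolality = 2·Na + glucose + BUN/2.8 + ethanol/4.6
= 2·134 + 6.9 + 18/2.8 + 221/4.6
= 268 + 6.90 + 6.43 + 48.04
= 329.37 mOsm/kg ≈ 329.4 mOsm/kg
Osmolar gap = measured − calculated = 336 − 329.4 = 6.6 mOsm/kg

6.6 mOsm/kg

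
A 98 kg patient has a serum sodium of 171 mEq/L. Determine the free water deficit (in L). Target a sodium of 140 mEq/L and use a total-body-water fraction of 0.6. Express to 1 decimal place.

13.0 L

TBW = 0.6 · 98 = 58.8 L
Free water deficit = TBW · (Na/140 − 1)
= 58.8 · (171/140 − 1)
= 58.8 · 0.2214
= 13.02 L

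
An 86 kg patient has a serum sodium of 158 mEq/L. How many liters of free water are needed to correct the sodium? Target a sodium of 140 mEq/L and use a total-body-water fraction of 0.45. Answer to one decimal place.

TBW = 0.45 · 86 = 38.7 L
Free water deficit = TBW · (Na/140 − 1)
= 38.7 · (158/140 − 1)
= 38.7 · 0.1286
= 4.98 L

5.0 L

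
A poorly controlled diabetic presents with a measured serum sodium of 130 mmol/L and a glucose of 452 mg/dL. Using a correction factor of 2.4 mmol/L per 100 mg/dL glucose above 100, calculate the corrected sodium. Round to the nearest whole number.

Corrected Na = measured Na + 2.4 · (glucose − 100)/100
= 130 + 2.4 · (452 − 100)/100
= 130 + 8.4
= 138.4 mmol/L

138 mmol/L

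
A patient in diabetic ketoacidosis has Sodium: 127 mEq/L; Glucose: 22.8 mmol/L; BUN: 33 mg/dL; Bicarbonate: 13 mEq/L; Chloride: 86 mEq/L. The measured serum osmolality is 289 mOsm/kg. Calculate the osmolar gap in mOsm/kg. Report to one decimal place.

0.4 mOsm/kg

Calculated osmolality = 2·Na + glucose + BUN/2.8
= 2·127 + 22.8 + 33/2.8
= 254 + 22.80 + 11.79
= 288.59 mOsm/kg ≈ 288.6 mOsm/kg
Osmolar gap = measured − calculated = 289 − 288.6 = 0.4 mOsm/kg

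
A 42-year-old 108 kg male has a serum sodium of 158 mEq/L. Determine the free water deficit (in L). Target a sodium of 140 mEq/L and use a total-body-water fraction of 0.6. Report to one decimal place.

8.3 L

TBW = 0.6 · 108 = 64.8 L
Free water deficit = TBW · (Na/140 − 1)
= 64.8 · (158/140 − 1)
= 64.8 · 0.1286
= 8.33 L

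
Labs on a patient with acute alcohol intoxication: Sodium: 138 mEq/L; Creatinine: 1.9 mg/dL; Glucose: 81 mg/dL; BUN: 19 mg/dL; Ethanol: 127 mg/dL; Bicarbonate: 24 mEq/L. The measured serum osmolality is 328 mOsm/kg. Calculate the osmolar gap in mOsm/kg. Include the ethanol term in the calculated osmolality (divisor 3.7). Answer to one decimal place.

6.4 mOsm/kg

Calculated osmolality = 2·Na + glucose/18 + BUN/2.8 + ethanol/3.7
= 2·138 + 81/18 + 19/2.8 + 127/3.7
= 276 + 4.50 + 6.79 + 34.32
= 321.61 mOsm/kg ≈ 321.6 mOsm/kg
Osmolar gap = measured − calculated = 328 − 321.6 = 6.4 mOsm/kg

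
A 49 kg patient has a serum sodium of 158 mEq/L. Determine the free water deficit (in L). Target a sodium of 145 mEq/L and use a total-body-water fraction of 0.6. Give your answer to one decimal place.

2.6 L

TBW = 0.6 · 49 = 29.4 L
Free water deficit = TBW · (Na/145 − 1)
= 29.4 · (158/145 − 1)
= 29.4 · 0.0897
= 2.64 L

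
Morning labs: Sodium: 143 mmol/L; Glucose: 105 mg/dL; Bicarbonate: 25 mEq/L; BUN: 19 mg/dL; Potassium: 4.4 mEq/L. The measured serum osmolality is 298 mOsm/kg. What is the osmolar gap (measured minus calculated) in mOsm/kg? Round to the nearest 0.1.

Calculated osmolality = 2·Na + glucose/18 + BUN/2.8
= 2·143 + 105/18 + 19/2.8
= 286 + 5.83 + 6.79
= 298.62 mOsm/kg ≈ 298.6 mOsm/kg
Osmolar gap = measured − calculated = 298 − 298.6 = -0.6 mOsm/kg

-0.6 mOsm/kg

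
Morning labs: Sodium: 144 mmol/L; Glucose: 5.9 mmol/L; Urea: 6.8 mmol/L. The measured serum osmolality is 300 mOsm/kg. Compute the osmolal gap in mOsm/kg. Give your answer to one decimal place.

Calculated osmolality = 2·Na + glucose + urea
= 2·144 + 5.9 + 6.8
= 288 + 5.90 + 6.80
= 300.7 mOsm/kg ≈ 300.7 mOsm/kg
Osmolar gap = measured − calculated = 300 − 300.7 = -0.7 mOsm/kg

-0.7 mOsm/kg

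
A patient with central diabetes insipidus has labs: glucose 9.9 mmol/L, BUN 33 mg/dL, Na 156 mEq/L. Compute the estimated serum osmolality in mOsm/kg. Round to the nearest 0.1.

Calculated osmolality = 2·Na + glucose + BUN/2.8
= 2·156 + 9.9 + 33/2.8
= 312 + 9.90 + 11.79
= 333.69 mOsm/kg

333.7 mOsm/kg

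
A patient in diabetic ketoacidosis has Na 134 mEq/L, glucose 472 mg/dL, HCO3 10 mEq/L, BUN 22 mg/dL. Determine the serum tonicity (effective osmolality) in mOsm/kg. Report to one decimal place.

294.2 mOsm/kg

Effective osmolality excludes urea (freely permeant across cell membranes):
2·Na + glucose/18
= 2·134 + 472/18
= 268 + 26.22
= 294.22 mOsm/kg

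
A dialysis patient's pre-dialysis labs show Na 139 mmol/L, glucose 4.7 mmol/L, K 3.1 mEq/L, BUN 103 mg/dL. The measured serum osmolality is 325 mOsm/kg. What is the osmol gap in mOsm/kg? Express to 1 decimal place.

Calculated osmolality = 2·Na + glucose + BUN/2.8
= 2·139 + 4.7 + 103/2.8
= 278 + 4.70 + 36.79
= 319.49 mOsm/kg ≈ 319.5 mOsm/kg
Osmolar gap = measured − calculated = 325 − 319.5 = 5.5 mOsm/kg

5.5 mOsm/kg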